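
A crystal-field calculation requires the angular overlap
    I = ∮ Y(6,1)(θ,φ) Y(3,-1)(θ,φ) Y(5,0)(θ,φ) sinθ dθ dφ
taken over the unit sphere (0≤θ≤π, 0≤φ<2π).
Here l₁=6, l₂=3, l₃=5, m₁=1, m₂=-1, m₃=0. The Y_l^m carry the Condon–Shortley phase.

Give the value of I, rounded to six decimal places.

-0.077843

m-sum 0 ✓  L=14 even ✓  3≤5≤9 ✓
Π(2lᵢ+1) = 13×7×11 = 1001
triangle coeff Δ(6,3,5) = 1/675675
Σ_t [1,3]: t=1:−1/8640 t=2:+1/2304 t=3:−1/8640 = 7/34560
(3j)²=7/429 [(6 3 5; 0 0 0)], sign=-1
Σ_t [0,2]: t=0:+1/34560 t=1:−1/3456 t=2:+1/5760 = -1/11520
(3j)²=2/429 [(6 3 5; 1 -1 0)], sign=+1
⇒ 4πI² = 98/1287
I = (-1)√(98/1287/(4π)) = -0.07784287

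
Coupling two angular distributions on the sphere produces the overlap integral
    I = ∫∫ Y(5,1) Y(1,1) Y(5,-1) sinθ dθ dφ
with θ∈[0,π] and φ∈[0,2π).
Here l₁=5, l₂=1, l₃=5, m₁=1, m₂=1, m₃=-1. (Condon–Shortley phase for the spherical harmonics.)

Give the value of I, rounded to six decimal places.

0.000000

m-sum = 1 + 1 − 1 = 1 ≠ 0 ⇒ I = 0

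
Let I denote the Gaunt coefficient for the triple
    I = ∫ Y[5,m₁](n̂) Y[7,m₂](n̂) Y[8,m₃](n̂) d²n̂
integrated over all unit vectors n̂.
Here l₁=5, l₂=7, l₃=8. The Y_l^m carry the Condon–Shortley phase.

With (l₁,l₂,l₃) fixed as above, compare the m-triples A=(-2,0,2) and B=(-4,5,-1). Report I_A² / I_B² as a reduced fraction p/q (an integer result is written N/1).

6724/29095

Shared (l₁,l₂,l₃)=(5,7,8): N and (l;000)² cancel in I_A²/I_B².
A: Δ = 4!·6!·10!/21! = 1/814773960; Racah Σ t=1..4: t=1:−1/74649600 t=2:+1/6912000 t=3:−1/4976640 t=4:+1/26127360 = -41/1306368000; ⇒ 3j(5 7 8; -2 0 2)² = 1681/692835, sgn -1
B: Δ = 4!·6!·10!/21! = 1/814773960; Racah Σ t=3..4: t=3:−1/1567641600 t=4:+1/232243200 = 23/6270566400; ⇒ 3j(5 7 8; -4 5 -1)² = 529/50388, sgn -1
I_A²/I_B² = (1681/692835)/(529/50388) = 6724/29095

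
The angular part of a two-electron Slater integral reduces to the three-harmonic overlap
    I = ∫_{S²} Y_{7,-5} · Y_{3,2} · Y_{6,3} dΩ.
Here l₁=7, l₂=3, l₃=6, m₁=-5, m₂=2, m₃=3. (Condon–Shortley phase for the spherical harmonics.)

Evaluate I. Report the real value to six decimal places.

Rules hold: Σm=0, L=16 even, 4≤6≤10.
N = 15·7·13 = 1365
Δ = 4!·10!·2!/17! = 1/2042040
Racah Σ t=1..3: t=1:−1/207360 t=2:+1/57600 t=3:−1/207360 = 1/129600
⇒ 3j(7 3 6; 0 0 0)² = 168/12155, sgn +1
Racah Σ t=3..4: t=3:−1/4354560 t=4:+1/1935360 = 1/3483648
⇒ 3j(7 3 6; -5 2 3)² = 125/12376, sgn -1
4πI² = N·(3j₀)²·(3jₘ)² = 7875/41327
I = -1·√(0.190553/4π) = -0.12314121

-0.123141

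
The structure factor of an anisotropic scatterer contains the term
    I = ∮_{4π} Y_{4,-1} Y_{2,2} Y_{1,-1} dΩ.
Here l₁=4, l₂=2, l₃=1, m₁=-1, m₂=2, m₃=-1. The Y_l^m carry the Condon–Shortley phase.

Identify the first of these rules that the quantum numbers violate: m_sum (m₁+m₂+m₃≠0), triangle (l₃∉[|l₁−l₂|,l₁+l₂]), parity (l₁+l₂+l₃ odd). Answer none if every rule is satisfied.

triangle

azimuthal sum: -1 + 2 − 1 = 0  ✓
2 ≤ 1 ≤ 6 (triangle on l)  ✗
L = 4 + 2 + 1 = 7 (odd)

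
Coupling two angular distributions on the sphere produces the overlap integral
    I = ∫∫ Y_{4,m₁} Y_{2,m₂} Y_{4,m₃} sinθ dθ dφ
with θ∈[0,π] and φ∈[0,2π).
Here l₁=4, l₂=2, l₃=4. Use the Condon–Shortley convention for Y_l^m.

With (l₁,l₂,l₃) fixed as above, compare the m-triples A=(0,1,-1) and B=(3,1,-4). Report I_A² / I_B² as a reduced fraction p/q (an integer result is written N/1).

Same 4,2,4: normalisation and zero-m 3j drop out of the ratio.
A: Δ: 2! 6! 2! / 11! → 1/13860; sum: t=1:−1/72 t=2:+1/96 = -1/288; 3j²(4 2 4; 0 1 -1) = Δ·Π!·Σ² = 1/462  (sign +1)
B: Δ: 2! 6! 2! / 11! → 1/13860; sum: t=1:−1/1440 = -1/1440; 3j²(4 2 4; 3 1 -4) = Δ·Π!·Σ² = 7/165  (sign -1)
I_A²/I_B² = (1/462)/(7/165) = 5/98

5/98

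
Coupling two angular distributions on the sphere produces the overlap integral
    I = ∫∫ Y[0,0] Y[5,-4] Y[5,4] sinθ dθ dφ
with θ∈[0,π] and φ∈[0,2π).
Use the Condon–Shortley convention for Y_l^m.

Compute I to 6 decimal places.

Rules hold: Σm=0, L=10 even, 5≤5≤5.
N = 1·11·11 = 121
Δ = 0!·0!·10!/11! = 1/11
Racah Σ t=0..0: t=0:+1/14400 = 1/14400
⇒ 3j(0 5 5; 0 0 0)² = 1/11, sgn -1
Racah Σ t=0..0: t=0:+1/362880 = 1/362880
⇒ 3j(0 5 5; 0 -4 4)² = 1/11, sgn -1
4πI² = N·(3j₀)²·(3jₘ)² = 1/1
I = +1·√(1/4π) = 0.28209479

0.282095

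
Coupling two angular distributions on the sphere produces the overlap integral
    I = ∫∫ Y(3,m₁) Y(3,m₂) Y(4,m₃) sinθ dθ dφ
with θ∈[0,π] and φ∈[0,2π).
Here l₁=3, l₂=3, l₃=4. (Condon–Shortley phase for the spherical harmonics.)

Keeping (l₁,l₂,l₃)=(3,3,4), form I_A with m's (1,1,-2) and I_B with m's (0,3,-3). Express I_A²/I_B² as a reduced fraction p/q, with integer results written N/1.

Shared (l₁,l₂,l₃)=(3,3,4): N and (l;000)² cancel in I_A²/I_B².
A: Δ = 2!·4!·4!/11! = 1/34650; Racah Σ t=0..2: t=0:+1/192 t=1:−1/36 t=2:+1/192 = -5/288; ⇒ 3j(3 3 4; 1 1 -2)² = 20/693, sgn -1
B: Δ = 2!·4!·4!/11! = 1/34650; Racah Σ t=2..2: t=2:+1/288 = 1/288; ⇒ 3j(3 3 4; 0 3 -3)² = 1/22, sgn -1
I_A²/I_B² = (20/693)/(1/22) = 40/63

40/63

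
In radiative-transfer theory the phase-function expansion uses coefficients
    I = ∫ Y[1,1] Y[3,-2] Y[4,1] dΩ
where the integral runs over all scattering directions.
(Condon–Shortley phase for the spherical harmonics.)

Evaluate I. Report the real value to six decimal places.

-0.106622

Checks pass: Σm=0; 8 even; l₃=4∈[2,4].
(2·1+1)(2·3+1)(2·4+1) = 189
Δ: 0! 2! 6! / 9! → 1/252
sum: t=0:+1/36 = 1/36
3j²(1 3 4; 0 0 0) = Δ·Π!·Σ² = 4/63  (sign +1)
sum: t=0:+1/240 = 1/240
3j²(1 3 4; 1 -2 1) = Δ·Π!·Σ² = 1/84  (sign -1)
combine: 4πI² = 189·4/63·1/84 = 1/7
take √, sign -1: I = -0.10662181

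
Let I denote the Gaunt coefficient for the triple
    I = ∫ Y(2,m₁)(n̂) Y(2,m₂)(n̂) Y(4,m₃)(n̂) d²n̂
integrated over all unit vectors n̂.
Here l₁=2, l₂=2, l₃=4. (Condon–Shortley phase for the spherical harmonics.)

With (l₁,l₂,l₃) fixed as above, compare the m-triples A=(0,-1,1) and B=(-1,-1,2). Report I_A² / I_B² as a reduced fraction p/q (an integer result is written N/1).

Shared (l₁,l₂,l₃)=(2,2,4): N and (l;000)² cancel in I_A²/I_B².
A: Δ = 0!·4!·4!/9! = 1/630; Racah Σ t=0..0: t=0:+1/24 = 1/24; ⇒ 3j(2 2 4; 0 -1 1)² = 1/21, sgn -1
B: Δ = 0!·4!·4!/9! = 1/630; Racah Σ t=0..0: t=0:+1/36 = 1/36; ⇒ 3j(2 2 4; -1 -1 2)² = 4/63, sgn +1
I_A²/I_B² = (1/21)/(4/63) = 3/4

3/4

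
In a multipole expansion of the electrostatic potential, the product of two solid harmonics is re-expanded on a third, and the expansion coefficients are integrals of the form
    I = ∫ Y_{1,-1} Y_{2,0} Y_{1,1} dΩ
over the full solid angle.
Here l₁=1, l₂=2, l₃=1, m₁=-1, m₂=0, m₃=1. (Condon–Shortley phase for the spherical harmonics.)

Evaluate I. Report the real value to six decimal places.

0.126157

Rules hold: Σm=0, L=4 even, 1≤1≤3.
N = 3·5·3 = 45
Δ = 2!·0!·2!/5! = 1/30
Racah Σ t=1..1: t=1:−1/1 = -1/1
⇒ 3j(1 2 1; 0 0 0)² = 2/15, sgn +1
Racah Σ t=2..2: t=2:+1/4 = 1/4
⇒ 3j(1 2 1; -1 0 1)² = 1/30, sgn +1
4πI² = N·(3j₀)²·(3jₘ)² = 1/5
I = +1·√(0.2/4π) = 0.12615663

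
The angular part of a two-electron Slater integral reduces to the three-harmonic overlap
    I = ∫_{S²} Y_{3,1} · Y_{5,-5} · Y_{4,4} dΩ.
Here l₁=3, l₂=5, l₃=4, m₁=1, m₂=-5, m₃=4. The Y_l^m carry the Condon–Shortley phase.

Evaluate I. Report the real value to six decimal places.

Rules hold: Σm=0, L=12 even, 2≤4≤8.
N = 7·11·9 = 693
Δ = 4!·2!·6!/13! = 1/180180
Racah Σ t=1..3: t=1:−1/576 t=2:+1/144 t=3:−1/576 = 1/288
⇒ 3j(3 5 4; 0 0 0)² = 20/1001, sgn +1
Racah Σ t=0..0: t=0:+1/34560 = 1/34560
⇒ 3j(3 5 4; 1 -5 4)² = 14/429, sgn +1
4πI² = N·(3j₀)²·(3jₘ)² = 840/1859
I = +1·√(0.451856/4π) = 0.18962475

0.189625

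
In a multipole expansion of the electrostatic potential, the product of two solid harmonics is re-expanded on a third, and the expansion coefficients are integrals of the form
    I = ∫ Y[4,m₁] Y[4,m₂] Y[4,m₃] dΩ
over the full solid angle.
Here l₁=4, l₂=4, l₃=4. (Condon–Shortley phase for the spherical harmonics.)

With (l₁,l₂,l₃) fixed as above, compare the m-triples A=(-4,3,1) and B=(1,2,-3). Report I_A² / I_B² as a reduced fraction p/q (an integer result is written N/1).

7/1

Shared (l₁,l₂,l₃)=(4,4,4): N and (l;000)² cancel in I_A²/I_B².
A: Δ = 4!·4!·4!/13! = 1/450450; Racah Σ t=4..4: t=4:+1/3456 = 1/3456; ⇒ 3j(4 4 4; -4 3 1)² = 35/1287, sgn -1
B: Δ = 4!·4!·4!/13! = 1/450450; Racah Σ t=2..3: t=2:+1/576 t=3:−1/864 = 1/1728; ⇒ 3j(4 4 4; 1 2 -3)² = 5/1287, sgn -1
I_A²/I_B² = (35/1287)/(5/1287) = 7/1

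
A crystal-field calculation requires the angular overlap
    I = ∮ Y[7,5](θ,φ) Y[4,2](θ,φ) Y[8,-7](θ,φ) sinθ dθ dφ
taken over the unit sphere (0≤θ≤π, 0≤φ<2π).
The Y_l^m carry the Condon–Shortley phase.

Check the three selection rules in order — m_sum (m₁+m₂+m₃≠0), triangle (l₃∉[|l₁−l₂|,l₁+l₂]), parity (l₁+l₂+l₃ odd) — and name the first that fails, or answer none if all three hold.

azimuthal sum: 5 + 2 − 7 = 0  ✓
3 ≤ 8 ≤ 11 (triangle on l)  ✓
L = 7 + 4 + 8 = 19 (odd)  ✗

parity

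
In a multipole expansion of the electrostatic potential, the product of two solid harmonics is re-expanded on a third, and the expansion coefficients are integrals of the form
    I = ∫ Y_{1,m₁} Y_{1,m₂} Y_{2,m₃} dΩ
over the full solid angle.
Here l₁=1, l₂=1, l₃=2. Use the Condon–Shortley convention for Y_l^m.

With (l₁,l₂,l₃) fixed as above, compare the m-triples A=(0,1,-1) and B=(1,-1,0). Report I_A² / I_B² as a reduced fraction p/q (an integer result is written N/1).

Same 1,1,2: normalisation and zero-m 3j drop out of the ratio.
A: Δ: 0! 2! 2! / 5! → 1/30; sum: t=0:+1/2 = 1/2; 3j²(1 1 2; 0 1 -1) = Δ·Π!·Σ² = 1/10  (sign -1)
B: Δ: 0! 2! 2! / 5! → 1/30; sum: t=0:+1/4 = 1/4; 3j²(1 1 2; 1 -1 0) = Δ·Π!·Σ² = 1/30  (sign +1)
I_A²/I_B² = (1/10)/(1/30) = 3/1

3/1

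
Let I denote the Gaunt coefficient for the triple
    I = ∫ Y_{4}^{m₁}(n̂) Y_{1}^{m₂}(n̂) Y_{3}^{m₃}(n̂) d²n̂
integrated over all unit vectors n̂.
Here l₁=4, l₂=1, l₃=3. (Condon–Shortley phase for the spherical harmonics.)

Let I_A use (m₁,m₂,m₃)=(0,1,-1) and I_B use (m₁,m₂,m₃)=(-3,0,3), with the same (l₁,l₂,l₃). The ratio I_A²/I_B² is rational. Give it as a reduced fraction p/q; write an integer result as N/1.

6/7

Shared (l₁,l₂,l₃)=(4,1,3): N and (l;000)² cancel in I_A²/I_B².
A: Δ = 2!·6!·0!/9! = 1/252; Racah Σ t=2..2: t=2:+1/96 = 1/96; ⇒ 3j(4 1 3; 0 1 -1)² = 1/42, sgn +1
B: Δ = 2!·6!·0!/9! = 1/252; Racah Σ t=1..1: t=1:−1/720 = -1/720; ⇒ 3j(4 1 3; -3 0 3)² = 1/36, sgn -1
I_A²/I_B² = (1/42)/(1/36) = 6/7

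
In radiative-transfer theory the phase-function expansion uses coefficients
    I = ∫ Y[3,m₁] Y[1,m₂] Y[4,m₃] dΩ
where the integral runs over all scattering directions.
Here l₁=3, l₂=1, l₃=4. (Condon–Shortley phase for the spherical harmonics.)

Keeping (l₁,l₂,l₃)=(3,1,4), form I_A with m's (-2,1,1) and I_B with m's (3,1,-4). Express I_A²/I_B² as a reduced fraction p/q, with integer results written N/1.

3/28

Same 3,1,4: normalisation and zero-m 3j drop out of the ratio.
A: Δ: 0! 6! 2! / 9! → 1/252; sum: t=0:+1/240 = 1/240; 3j²(3 1 4; -2 1 1) = Δ·Π!·Σ² = 1/84  (sign -1)
B: Δ: 0! 6! 2! / 9! → 1/252; sum: t=0:+1/1440 = 1/1440; 3j²(3 1 4; 3 1 -4) = Δ·Π!·Σ² = 1/9  (sign +1)
I_A²/I_B² = (1/84)/(1/9) = 3/28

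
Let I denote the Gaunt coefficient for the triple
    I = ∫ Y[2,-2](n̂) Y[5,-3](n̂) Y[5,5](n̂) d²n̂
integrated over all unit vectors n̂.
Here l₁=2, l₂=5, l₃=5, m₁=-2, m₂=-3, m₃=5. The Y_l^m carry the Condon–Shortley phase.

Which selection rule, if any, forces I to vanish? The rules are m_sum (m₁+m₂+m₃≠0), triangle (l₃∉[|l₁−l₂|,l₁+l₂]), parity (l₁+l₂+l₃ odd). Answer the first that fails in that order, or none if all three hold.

Σmᵢ = 0  ✓
l₃∈[|l₁−l₂|,l₁+l₂]=[3,7], have l₃=5  ✓
Σlᵢ = 12 ⇒ even  ✓

none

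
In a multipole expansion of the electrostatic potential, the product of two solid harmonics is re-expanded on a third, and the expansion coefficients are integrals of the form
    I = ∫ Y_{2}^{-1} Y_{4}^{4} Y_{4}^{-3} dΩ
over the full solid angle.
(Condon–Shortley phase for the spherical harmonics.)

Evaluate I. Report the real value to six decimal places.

0.198645

Checks pass: Σm=0; 10 even; l₃=4∈[2,6].
(2·2+1)(2·4+1)(2·4+1) = 405
Δ: 2! 2! 6! / 11! → 1/13860
sum: t=0:+1/192 t=1:−1/36 t=2:+1/192 = -5/288
3j²(2 4 4; 0 0 0) = Δ·Π!·Σ² = 20/693  (sign -1)
sum: t=2:+1/1440 = 1/1440
3j²(2 4 4; -1 4 -3) = Δ·Π!·Σ² = 7/165  (sign -1)
combine: 4πI² = 405·20/693·7/165 = 60/121
take √, sign +1: I = 0.19864517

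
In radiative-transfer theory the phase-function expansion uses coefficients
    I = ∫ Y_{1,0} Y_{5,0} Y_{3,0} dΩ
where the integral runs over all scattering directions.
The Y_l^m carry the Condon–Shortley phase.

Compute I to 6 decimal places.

0.000000

l₃=3 ∉ [4,6] — triangle fails ⇒ I = 0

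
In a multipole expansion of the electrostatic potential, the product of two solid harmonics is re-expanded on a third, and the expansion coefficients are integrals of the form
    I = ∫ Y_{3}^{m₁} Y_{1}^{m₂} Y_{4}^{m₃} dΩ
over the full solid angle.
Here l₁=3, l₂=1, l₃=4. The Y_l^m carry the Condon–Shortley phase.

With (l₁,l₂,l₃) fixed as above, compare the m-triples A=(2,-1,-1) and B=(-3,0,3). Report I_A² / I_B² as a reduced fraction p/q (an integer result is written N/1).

3/7

Same 3,1,4: normalisation and zero-m 3j drop out of the ratio.
A: Δ: 0! 6! 2! / 9! → 1/252; sum: t=0:+1/240 = 1/240; 3j²(3 1 4; 2 -1 -1) = Δ·Π!·Σ² = 1/84  (sign -1)
B: Δ: 0! 6! 2! / 9! → 1/252; sum: t=0:+1/720 = 1/720; 3j²(3 1 4; -3 0 3) = Δ·Π!·Σ² = 1/36  (sign -1)
I_A²/I_B² = (1/84)/(1/36) = 3/7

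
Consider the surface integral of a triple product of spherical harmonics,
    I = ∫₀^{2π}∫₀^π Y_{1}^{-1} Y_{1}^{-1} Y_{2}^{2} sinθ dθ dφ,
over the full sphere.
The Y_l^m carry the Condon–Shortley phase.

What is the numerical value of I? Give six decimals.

Checks pass: Σm=0; 4 even; l₃=2∈[0,2].
(2·1+1)(2·1+1)(2·2+1) = 45
Δ: 0! 2! 2! / 5! → 1/30
sum: t=0:+1/1 = 1/1
3j²(1 1 2; 0 0 0) = Δ·Π!·Σ² = 2/15  (sign +1)
sum: t=0:+1/4 = 1/4
3j²(1 1 2; -1 -1 2) = Δ·Π!·Σ² = 1/5  (sign +1)
combine: 4πI² = 45·2/15·1/5 = 6/5
take √, sign +1: I = 0.30901936

0.309019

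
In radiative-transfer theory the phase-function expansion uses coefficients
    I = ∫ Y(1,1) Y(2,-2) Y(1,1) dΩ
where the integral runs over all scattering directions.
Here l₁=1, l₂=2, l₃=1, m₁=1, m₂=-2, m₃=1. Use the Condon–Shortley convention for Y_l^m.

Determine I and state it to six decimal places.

0.309019

Rules hold: Σm=0, L=4 even, 1≤1≤3.
N = 3·5·3 = 45
Δ = 2!·0!·2!/5! = 1/30
Racah Σ t=1..1: t=1:−1/1 = -1/1
⇒ 3j(1 2 1; 0 0 0)² = 2/15, sgn +1
Racah Σ t=0..0: t=0:+1/4 = 1/4
⇒ 3j(1 2 1; 1 -2 1)² = 1/5, sgn +1
4πI² = N·(3j₀)²·(3jₘ)² = 6/5
I = +1·√(1.2/4π) = 0.30901936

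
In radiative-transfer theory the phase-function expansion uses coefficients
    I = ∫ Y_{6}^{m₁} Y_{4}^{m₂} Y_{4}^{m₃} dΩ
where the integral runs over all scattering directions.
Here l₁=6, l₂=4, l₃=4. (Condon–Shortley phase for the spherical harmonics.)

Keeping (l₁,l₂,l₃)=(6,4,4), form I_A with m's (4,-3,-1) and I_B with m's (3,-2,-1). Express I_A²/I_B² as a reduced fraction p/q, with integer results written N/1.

Shared (l₁,l₂,l₃)=(6,4,4): N and (l;000)² cancel in I_A²/I_B².
A: Δ = 6!·6!·2!/15! = 1/1261260; Racah Σ t=0..1: t=0:+1/34560 t=1:−1/28800 = -1/172800; ⇒ 3j(6 4 4; 4 -3 -1)² = 1/1430, sgn +1
B: Δ = 6!·6!·2!/15! = 1/1261260; Racah Σ t=0..2: t=0:+1/51840 t=1:−1/5760 t=2:+1/11520 = -7/103680; ⇒ 3j(6 4 4; 3 -2 -1)² = 7/858, sgn +1
I_A²/I_B² = (1/1430)/(7/858) = 3/35

3/35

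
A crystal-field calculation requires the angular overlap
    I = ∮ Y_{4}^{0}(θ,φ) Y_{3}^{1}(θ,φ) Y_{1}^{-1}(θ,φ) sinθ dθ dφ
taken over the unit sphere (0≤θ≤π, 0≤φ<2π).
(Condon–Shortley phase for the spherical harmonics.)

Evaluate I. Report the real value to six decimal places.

Checks pass: Σm=0; 8 even; l₃=1∈[1,7].
(2·4+1)(2·3+1)(2·1+1) = 189
Δ: 6! 2! 0! / 9! → 1/252
sum: t=3:−1/36 = -1/36
3j²(4 3 1; 0 0 0) = Δ·Π!·Σ² = 4/63  (sign +1)
sum: t=4:+1/96 = 1/96
3j²(4 3 1; 0 1 -1) = Δ·Π!·Σ² = 1/42  (sign +1)
combine: 4πI² = 189·4/63·1/42 = 2/7
take √, sign +1: I = 0.15078601

0.150786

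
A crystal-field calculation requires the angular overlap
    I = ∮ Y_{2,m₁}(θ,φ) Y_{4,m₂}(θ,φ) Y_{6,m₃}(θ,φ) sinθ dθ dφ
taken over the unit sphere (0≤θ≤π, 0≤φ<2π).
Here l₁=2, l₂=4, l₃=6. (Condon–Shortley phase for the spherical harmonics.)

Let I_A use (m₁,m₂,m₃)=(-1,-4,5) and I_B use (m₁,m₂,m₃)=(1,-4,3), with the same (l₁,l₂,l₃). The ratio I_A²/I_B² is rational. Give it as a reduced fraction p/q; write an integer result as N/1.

55/3

Same 2,4,6: normalisation and zero-m 3j drop out of the ratio.
A: Δ: 0! 4! 8! / 13! → 1/6435; sum: t=0:+1/241920 = 1/241920; 3j²(2 4 6; -1 -4 5) = Δ·Π!·Σ² = 1/39  (sign -1)
B: Δ: 0! 4! 8! / 13! → 1/6435; sum: t=0:+1/241920 = 1/241920; 3j²(2 4 6; 1 -4 3) = Δ·Π!·Σ² = 1/715  (sign -1)
I_A²/I_B² = (1/39)/(1/715) = 55/3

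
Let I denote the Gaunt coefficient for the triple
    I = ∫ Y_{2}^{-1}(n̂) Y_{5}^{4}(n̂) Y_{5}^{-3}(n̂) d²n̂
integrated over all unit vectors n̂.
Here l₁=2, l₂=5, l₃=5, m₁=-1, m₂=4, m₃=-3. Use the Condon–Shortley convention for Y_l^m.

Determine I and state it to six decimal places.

0.196098

Rules hold: Σm=0, L=12 even, 3≤5≤7.
N = 5·11·11 = 605
Δ = 2!·2!·8!/13! = 1/38610
Racah Σ t=0..2: t=0:+1/2880 t=1:−1/576 t=2:+1/2880 = -1/960
⇒ 3j(2 5 5; 0 0 0)² = 10/429, sgn +1
Racah Σ t=1..2: t=1:−1/80640 t=2:+1/10080 = 1/11520
⇒ 3j(2 5 5; -1 4 -3)² = 49/1430, sgn +1
4πI² = N·(3j₀)²·(3jₘ)² = 245/507
I = +1·√(0.483235/4π) = 0.19609844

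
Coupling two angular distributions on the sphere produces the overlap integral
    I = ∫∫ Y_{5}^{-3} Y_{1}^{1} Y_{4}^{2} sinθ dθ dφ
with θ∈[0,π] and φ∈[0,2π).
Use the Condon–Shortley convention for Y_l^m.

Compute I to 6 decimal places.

Checks pass: Σm=0; 10 even; l₃=4∈[4,6].
(2·5+1)(2·1+1)(2·4+1) = 297
Δ: 2! 8! 0! / 11! → 1/495
sum: t=1:−1/576 = -1/576
3j²(5 1 4; 0 0 0) = Δ·Π!·Σ² = 5/99  (sign -1)
sum: t=2:+1/2880 = 1/2880
3j²(5 1 4; -3 1 2) = Δ·Π!·Σ² = 28/495  (sign +1)
combine: 4πI² = 297·5/99·28/495 = 28/33
take √, sign -1: I = -0.25984664

-0.259847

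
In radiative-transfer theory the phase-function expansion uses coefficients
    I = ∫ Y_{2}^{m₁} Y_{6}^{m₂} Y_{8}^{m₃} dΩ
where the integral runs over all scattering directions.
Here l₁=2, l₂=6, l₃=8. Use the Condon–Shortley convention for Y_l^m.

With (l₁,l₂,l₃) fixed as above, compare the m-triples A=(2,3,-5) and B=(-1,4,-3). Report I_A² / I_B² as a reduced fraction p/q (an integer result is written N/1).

13/2

l's match ⇒ only the (l;m) 3-j factors differ between A and B.
A: triangle coeff Δ(2,6,8) = 1/30940; Σ_t [0,0]: t=0:+1/52254720 = 1/52254720; (3j)²=11/476 [(2 6 8; 2 3 -5)], sign=-1
B: triangle coeff Δ(2,6,8) = 1/30940; Σ_t [0,0]: t=0:+1/43545600 = 1/43545600; (3j)²=11/3094 [(2 6 8; -1 4 -3)], sign=-1
I_A²/I_B² = (11/476)/(11/3094) = 13/2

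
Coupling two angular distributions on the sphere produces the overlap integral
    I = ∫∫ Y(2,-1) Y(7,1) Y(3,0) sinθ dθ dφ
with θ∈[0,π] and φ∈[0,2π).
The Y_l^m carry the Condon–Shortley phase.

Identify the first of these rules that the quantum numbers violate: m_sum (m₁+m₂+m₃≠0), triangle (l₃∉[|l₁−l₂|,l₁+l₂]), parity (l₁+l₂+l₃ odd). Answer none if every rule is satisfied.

Σmᵢ = 0  ✓
l₃∈[|l₁−l₂|,l₁+l₂]=[5,9], have l₃=3  ✗
Σlᵢ = 12 ⇒ even

triangle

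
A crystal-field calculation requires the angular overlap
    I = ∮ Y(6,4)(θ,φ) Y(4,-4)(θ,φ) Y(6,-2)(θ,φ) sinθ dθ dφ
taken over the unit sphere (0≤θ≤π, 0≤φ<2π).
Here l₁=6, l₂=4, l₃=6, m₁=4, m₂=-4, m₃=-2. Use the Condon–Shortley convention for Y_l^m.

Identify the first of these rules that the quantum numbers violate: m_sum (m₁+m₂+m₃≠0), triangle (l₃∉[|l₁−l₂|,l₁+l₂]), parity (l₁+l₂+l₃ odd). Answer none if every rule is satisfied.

Σmᵢ = -2  ✗
l₃∈[|l₁−l₂|,l₁+l₂]=[2,10], have l₃=6
Σlᵢ = 16 ⇒ even

m_sum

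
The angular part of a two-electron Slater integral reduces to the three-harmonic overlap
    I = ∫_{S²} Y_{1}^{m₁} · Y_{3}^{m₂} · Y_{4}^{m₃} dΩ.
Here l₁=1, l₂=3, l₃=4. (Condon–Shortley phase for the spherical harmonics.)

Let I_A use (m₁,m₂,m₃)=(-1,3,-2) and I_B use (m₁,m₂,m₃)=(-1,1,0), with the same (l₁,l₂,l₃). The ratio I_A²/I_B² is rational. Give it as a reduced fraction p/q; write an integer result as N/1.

l's match ⇒ only the (l;m) 3-j factors differ between A and B.
A: triangle coeff Δ(1,3,4) = 1/252; Σ_t [0,0]: t=0:+1/1440 = 1/1440; (3j)²=1/252 [(1 3 4; -1 3 -2)], sign=+1
B: triangle coeff Δ(1,3,4) = 1/252; Σ_t [0,0]: t=0:+1/96 = 1/96; (3j)²=1/42 [(1 3 4; -1 1 0)], sign=+1
I_A²/I_B² = (1/252)/(1/42) = 1/6

1/6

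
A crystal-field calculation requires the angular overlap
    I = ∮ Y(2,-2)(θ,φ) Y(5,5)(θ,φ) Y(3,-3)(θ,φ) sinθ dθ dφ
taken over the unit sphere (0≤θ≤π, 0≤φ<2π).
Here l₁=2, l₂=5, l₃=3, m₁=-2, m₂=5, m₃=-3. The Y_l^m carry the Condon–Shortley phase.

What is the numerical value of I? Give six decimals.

-0.347235

m-sum 0 ✓  L=10 even ✓  3≤3≤7 ✓
Π(2lᵢ+1) = 5×11×7 = 385
triangle coeff Δ(2,5,3) = 1/2310
Σ_t [2,2]: t=2:+1/144 = 1/144
(3j)²=10/231 [(2 5 3; 0 0 0)], sign=-1
Σ_t [4,4]: t=4:+1/17280 = 1/17280
(3j)²=1/11 [(2 5 3; -2 5 -3)], sign=+1
⇒ 4πI² = 50/33
I = (-1)√(50/33/(4π)) = -0.34723469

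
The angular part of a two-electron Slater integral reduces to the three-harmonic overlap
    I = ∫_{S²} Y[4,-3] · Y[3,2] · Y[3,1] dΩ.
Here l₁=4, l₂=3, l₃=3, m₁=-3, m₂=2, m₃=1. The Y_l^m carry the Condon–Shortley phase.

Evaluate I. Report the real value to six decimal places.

Rules hold: Σm=0, L=10 even, 1≤3≤7.
N = 9·7·7 = 441
Δ = 4!·4!·2!/11! = 1/34650
Racah Σ t=1..3: t=1:−1/72 t=2:+1/16 t=3:−1/72 = 5/144
⇒ 3j(4 3 3; 0 0 0)² = 2/77, sgn -1
Racah Σ t=3..4: t=3:−1/288 t=4:+1/144 = 1/288
⇒ 3j(4 3 3; -3 2 1)² = 1/99, sgn +1
4πI² = N·(3j₀)²·(3jₘ)² = 14/121
I = -1·√(0.115702/4π) = -0.09595473

-0.095955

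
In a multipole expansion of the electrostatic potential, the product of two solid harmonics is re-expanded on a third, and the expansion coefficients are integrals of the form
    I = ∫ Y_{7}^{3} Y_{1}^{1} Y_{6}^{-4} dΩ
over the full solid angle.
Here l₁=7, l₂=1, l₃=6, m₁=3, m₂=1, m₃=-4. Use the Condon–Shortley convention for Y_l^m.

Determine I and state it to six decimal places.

m-sum 0 ✓  L=14 even ✓  6≤6≤8 ✓
Π(2lᵢ+1) = 15×3×13 = 585
triangle coeff Δ(7,1,6) = 1/1365
Σ_t [1,1]: t=1:−1/518400 = -1/518400
(3j)²=7/195 [(7 1 6; 0 0 0)], sign=-1
Σ_t [2,2]: t=2:+1/14515200 = 1/14515200
(3j)²=2/455 [(7 1 6; 3 1 -4)], sign=+1
⇒ 4πI² = 6/65
I = (-1)√(6/65/(4π)) = -0.08570655

-0.085707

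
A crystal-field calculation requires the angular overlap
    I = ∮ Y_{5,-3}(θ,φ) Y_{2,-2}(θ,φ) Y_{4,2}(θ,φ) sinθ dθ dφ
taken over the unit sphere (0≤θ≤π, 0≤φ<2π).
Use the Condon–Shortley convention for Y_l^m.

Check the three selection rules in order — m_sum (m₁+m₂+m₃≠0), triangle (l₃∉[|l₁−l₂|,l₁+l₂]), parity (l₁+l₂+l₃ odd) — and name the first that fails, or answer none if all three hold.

m_sum

Σmᵢ = -3  ✗
l₃∈[|l₁−l₂|,l₁+l₂]=[3,7], have l₃=4
Σlᵢ = 11 ⇒ odd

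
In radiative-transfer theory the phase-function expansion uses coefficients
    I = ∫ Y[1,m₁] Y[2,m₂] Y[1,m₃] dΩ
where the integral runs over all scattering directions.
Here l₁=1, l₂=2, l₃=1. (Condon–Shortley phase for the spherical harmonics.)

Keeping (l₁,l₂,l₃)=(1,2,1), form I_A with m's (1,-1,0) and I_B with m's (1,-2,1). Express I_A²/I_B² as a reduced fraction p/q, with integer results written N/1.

1/2

l's match ⇒ only the (l;m) 3-j factors differ between A and B.
A: triangle coeff Δ(1,2,1) = 1/30; Σ_t [0,0]: t=0:+1/2 = 1/2; (3j)²=1/10 [(1 2 1; 1 -1 0)], sign=-1
B: triangle coeff Δ(1,2,1) = 1/30; Σ_t [0,0]: t=0:+1/4 = 1/4; (3j)²=1/5 [(1 2 1; 1 -2 1)], sign=+1
I_A²/I_B² = (1/10)/(1/5) = 1/2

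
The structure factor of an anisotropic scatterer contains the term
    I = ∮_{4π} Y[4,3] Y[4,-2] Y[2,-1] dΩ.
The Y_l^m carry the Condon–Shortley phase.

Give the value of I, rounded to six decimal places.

Checks pass: Σm=0; 10 even; l₃=2∈[0,8].
(2·4+1)(2·4+1)(2·2+1) = 405
Δ: 6! 2! 2! / 11! → 1/13860
sum: t=2:+1/192 t=3:−1/36 t=4:+1/192 = -5/288
3j²(4 4 2; 0 0 0) = Δ·Π!·Σ² = 20/693  (sign -1)
sum: t=0:+1/1440 t=1:−1/240 = -1/288
3j²(4 4 2; 3 -2 -1) = Δ·Π!·Σ² = 5/132  (sign +1)
combine: 4πI² = 405·20/693·5/132 = 375/847
take √, sign -1: I = -0.18770204

-0.187702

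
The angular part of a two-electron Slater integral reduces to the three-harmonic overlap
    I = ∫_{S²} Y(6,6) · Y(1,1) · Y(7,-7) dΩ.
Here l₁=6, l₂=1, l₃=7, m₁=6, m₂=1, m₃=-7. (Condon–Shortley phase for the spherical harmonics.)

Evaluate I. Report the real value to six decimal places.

Checks pass: Σm=0; 14 even; l₃=7∈[5,7].
(2·6+1)(2·1+1)(2·7+1) = 585
Δ: 0! 12! 2! / 15! → 1/1365
sum: t=0:+1/518400 = 1/518400
3j²(6 1 7; 0 0 0) = Δ·Π!·Σ² = 7/195  (sign -1)
sum: t=0:+1/958003200 = 1/958003200
3j²(6 1 7; 6 1 -7) = Δ·Π!·Σ² = 1/15  (sign +1)
combine: 4πI² = 585·7/195·1/15 = 7/5
take √, sign -1: I = -0.33377906

-0.333779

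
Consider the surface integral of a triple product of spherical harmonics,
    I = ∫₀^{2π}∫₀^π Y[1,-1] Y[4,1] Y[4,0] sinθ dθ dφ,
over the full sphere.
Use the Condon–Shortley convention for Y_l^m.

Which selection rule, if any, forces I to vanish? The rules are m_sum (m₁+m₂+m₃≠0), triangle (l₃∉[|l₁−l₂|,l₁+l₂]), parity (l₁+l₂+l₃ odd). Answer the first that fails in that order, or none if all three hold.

Σmᵢ = 0  ✓
l₃∈[|l₁−l₂|,l₁+l₂]=[3,5], have l₃=4  ✓
Σlᵢ = 9 ⇒ odd  ✗

parity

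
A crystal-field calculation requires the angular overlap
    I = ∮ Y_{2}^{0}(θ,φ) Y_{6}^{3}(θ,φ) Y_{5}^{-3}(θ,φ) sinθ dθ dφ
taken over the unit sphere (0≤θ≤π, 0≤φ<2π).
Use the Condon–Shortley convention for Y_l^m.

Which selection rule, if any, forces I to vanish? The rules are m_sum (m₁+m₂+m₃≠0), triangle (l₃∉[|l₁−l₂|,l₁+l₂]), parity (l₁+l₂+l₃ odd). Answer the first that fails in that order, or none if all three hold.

parity

m₁+m₂+m₃ = 0 + 3 − 3 = 0  ✓
triangle: |2−6|=4 ≤ l₃=5 ≤ 2+6=8  ✓
parity: l₁+l₂+l₃ = 13 is odd  ✗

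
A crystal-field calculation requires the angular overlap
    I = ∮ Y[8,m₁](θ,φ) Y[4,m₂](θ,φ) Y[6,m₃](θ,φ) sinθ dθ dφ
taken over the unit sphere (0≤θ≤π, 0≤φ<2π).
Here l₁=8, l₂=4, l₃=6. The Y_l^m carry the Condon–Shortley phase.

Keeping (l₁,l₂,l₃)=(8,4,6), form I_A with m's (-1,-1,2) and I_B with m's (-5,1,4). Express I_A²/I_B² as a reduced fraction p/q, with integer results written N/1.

l's match ⇒ only the (l;m) 3-j factors differ between A and B.
A: triangle coeff Δ(8,4,6) = 1/23279256; Σ_t [1,3]: t=1:−1/19353600 t=2:+1/1451520 t=3:−1/1244160 = -29/174182400; (3j)²=841/554268 [(8 4 6; -1 -1 2)], sign=-1
B: triangle coeff Δ(8,4,6) = 1/23279256; Σ_t [3,5]: t=3:−1/261273600 t=4:+1/17418240 t=5:−1/19353600 = 1/522547200; (3j)²=5/162792 [(8 4 6; -5 1 4)], sign=+1
I_A²/I_B² = (841/554268)/(5/162792) = 35322/715

35322/715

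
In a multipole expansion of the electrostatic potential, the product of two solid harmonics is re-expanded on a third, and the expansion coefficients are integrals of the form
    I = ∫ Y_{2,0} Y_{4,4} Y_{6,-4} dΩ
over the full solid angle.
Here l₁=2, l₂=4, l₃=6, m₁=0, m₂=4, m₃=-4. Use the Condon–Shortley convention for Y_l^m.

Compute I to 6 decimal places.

0.106690

Checks pass: Σm=0; 12 even; l₃=6∈[2,6].
(2·2+1)(2·4+1)(2·6+1) = 585
Δ: 0! 4! 8! / 13! → 1/6435
sum: t=0:+1/2304 = 1/2304
3j²(2 4 6; 0 0 0) = Δ·Π!·Σ² = 5/143  (sign +1)
sum: t=0:+1/161280 = 1/161280
3j²(2 4 6; 0 4 -4) = Δ·Π!·Σ² = 1/143  (sign +1)
combine: 4πI² = 585·5/143·1/143 = 225/1573
take √, sign +1: I = 0.10668957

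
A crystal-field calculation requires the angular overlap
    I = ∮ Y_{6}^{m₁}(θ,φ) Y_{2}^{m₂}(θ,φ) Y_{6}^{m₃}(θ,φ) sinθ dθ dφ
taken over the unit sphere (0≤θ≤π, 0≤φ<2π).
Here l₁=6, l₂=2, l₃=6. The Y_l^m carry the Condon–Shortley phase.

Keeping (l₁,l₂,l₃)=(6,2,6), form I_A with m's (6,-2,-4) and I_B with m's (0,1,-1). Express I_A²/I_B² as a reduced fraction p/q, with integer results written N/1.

44/7

l's match ⇒ only the (l;m) 3-j factors differ between A and B.
A: triangle coeff Δ(6,2,6) = 1/90090; Σ_t [0,0]: t=0:+1/14515200 = 1/14515200; (3j)²=2/455 [(6 2 6; 6 -2 -4)], sign=+1
B: triangle coeff Δ(6,2,6) = 1/90090; Σ_t [1,2]: t=1:−1/28800 t=2:+1/34560 = -1/172800; (3j)²=1/1430 [(6 2 6; 0 1 -1)], sign=+1
I_A²/I_B² = (2/455)/(1/1430) = 44/7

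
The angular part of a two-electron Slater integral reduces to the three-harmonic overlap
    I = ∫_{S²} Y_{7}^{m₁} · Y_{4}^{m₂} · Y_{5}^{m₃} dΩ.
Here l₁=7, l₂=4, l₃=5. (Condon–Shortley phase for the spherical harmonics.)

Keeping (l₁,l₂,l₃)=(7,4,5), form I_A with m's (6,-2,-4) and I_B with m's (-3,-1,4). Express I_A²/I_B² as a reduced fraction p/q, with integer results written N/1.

Shared (l₁,l₂,l₃)=(7,4,5): N and (l;000)² cancel in I_A²/I_B².
A: Δ = 6!·8!·2!/17! = 1/6126120; Racah Σ t=0..1: t=0:+1/7257600 t=1:−1/4838400 = -1/14515200; ⇒ 3j(7 4 5; 6 -2 -4)² = 3/1190, sgn +1
B: Δ = 6!·8!·2!/17! = 1/6126120; Racah Σ t=2..3: t=2:+1/1935360 t=3:−1/362880 = -13/5806080; ⇒ 3j(7 4 5; -3 -1 4)² = 195/10472, sgn +1
I_A²/I_B² = (3/1190)/(195/10472) = 44/325

44/325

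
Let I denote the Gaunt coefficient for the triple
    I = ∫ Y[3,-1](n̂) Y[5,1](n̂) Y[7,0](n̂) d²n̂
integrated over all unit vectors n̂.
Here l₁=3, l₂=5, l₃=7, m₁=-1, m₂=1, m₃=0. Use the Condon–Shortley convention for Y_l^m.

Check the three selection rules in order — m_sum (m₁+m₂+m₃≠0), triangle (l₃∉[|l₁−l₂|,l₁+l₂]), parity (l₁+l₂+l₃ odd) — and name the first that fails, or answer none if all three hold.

Σmᵢ = 0  ✓
l₃∈[|l₁−l₂|,l₁+l₂]=[2,8], have l₃=7  ✓
Σlᵢ = 15 ⇒ odd  ✗

parity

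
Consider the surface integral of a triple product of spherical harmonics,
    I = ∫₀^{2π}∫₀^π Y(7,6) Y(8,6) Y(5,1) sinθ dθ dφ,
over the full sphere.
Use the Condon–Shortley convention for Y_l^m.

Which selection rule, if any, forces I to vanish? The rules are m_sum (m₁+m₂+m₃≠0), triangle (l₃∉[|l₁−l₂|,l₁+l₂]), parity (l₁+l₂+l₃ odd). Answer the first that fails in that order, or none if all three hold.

azimuthal sum: 6 + 6 + 1 = 13  ✗
1 ≤ 5 ≤ 15 (triangle on l)
L = 7 + 8 + 5 = 20 (even)

m_sum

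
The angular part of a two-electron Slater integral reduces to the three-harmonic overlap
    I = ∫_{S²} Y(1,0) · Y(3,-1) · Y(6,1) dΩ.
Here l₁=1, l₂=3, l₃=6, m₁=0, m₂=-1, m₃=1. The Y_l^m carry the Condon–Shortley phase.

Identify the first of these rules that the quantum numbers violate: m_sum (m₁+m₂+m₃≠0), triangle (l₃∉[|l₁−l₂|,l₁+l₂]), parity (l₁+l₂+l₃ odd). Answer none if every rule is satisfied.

Σmᵢ = 0  ✓
l₃∈[|l₁−l₂|,l₁+l₂]=[2,4], have l₃=6  ✗
Σlᵢ = 10 ⇒ even

triangle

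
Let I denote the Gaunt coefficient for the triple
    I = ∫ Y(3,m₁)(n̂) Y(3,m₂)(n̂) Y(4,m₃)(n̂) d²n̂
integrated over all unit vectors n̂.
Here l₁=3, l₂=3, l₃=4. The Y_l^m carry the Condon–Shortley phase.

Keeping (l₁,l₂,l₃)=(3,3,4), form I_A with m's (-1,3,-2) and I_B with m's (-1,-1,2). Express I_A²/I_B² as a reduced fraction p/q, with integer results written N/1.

27/20

Same 3,3,4: normalisation and zero-m 3j drop out of the ratio.
A: Δ: 2! 4! 4! / 11! → 1/34650; sum: t=2:+1/192 = 1/192; 3j²(3 3 4; -1 3 -2) = Δ·Π!·Σ² = 3/77  (sign +1)
B: Δ: 2! 4! 4! / 11! → 1/34650; sum: t=0:+1/192 t=1:−1/36 t=2:+1/192 = -5/288; 3j²(3 3 4; -1 -1 2) = Δ·Π!·Σ² = 20/693  (sign -1)
I_A²/I_B² = (3/77)/(20/693) = 27/20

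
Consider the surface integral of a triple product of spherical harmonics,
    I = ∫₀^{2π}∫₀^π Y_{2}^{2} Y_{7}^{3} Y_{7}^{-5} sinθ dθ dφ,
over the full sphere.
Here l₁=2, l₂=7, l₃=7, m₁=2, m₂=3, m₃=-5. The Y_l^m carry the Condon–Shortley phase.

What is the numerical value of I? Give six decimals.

m-sum 0 ✓  L=16 even ✓  5≤7≤9 ✓
Π(2lᵢ+1) = 5×15×15 = 1125
triangle coeff Δ(2,7,7) = 1/185640
Σ_t [0,2]: t=0:+1/2419200 t=1:−1/518400 t=2:+1/2419200 = -1/907200
(3j)²=56/3315 [(2 7 7; 0 0 0)], sign=+1
Σ_t [0,0]: t=0:+1/29030400 = 1/29030400
(3j)²=99/7735 [(2 7 7; 2 3 -5)], sign=+1
⇒ 4πI² = 11880/48841
I = (+1)√(11880/48841/(4π)) = 0.13912687

0.139127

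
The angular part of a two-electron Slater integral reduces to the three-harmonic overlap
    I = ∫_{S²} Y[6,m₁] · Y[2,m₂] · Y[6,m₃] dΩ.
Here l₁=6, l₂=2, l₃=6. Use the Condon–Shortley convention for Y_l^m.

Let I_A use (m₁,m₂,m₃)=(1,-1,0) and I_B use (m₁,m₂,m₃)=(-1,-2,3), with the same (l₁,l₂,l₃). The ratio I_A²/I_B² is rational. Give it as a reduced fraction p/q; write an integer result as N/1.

7/240

Same 6,2,6: normalisation and zero-m 3j drop out of the ratio.
A: Δ: 2! 10! 2! / 15! → 1/90090; sum: t=0:+1/28800 t=1:−1/34560 = 1/172800; 3j²(6 2 6; 1 -1 0) = Δ·Π!·Σ² = 1/1430  (sign +1)
B: Δ: 2! 10! 2! / 15! → 1/90090; sum: t=0:+1/120960 = 1/120960; 3j²(6 2 6; -1 -2 3) = Δ·Π!·Σ² = 24/1001  (sign -1)
I_A²/I_B² = (1/1430)/(24/1001) = 7/240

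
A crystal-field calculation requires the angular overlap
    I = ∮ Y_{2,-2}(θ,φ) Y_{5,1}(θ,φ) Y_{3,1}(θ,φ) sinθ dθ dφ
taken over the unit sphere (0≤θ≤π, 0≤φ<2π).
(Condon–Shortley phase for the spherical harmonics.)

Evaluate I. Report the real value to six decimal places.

-0.092802

m-sum 0 ✓  L=10 even ✓  3≤3≤7 ✓
Π(2lᵢ+1) = 5×11×7 = 385
triangle coeff Δ(2,5,3) = 1/2310
Σ_t [2,2]: t=2:+1/144 = 1/144
(3j)²=10/231 [(2 5 3; 0 0 0)], sign=-1
Σ_t [4,4]: t=4:+1/1152 = 1/1152
(3j)²=1/154 [(2 5 3; -2 1 1)], sign=+1
⇒ 4πI² = 25/231
I = (-1)√(25/231/(4π)) = -0.09280237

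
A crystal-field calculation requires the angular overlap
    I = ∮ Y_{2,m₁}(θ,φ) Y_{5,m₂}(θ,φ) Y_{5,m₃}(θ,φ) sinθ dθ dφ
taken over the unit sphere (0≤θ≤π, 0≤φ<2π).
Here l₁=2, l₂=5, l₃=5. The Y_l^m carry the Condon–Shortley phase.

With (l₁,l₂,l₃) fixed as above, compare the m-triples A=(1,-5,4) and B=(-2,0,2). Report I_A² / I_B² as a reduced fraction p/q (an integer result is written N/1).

27/28

Shared (l₁,l₂,l₃)=(2,5,5): N and (l;000)² cancel in I_A²/I_B².
A: Δ = 2!·2!·8!/13! = 1/38610; Racah Σ t=0..0: t=0:+1/80640 = 1/80640; ⇒ 3j(2 5 5; 1 -5 4)² = 9/286, sgn -1
B: Δ = 2!·2!·8!/13! = 1/38610; Racah Σ t=2..2: t=2:+1/2880 = 1/2880; ⇒ 3j(2 5 5; -2 0 2)² = 14/429, sgn -1
I_A²/I_B² = (9/286)/(14/429) = 27/28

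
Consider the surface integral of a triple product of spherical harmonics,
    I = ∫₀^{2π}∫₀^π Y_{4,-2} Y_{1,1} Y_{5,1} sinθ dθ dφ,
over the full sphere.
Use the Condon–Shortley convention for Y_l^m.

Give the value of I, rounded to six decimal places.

Rules hold: Σm=0, L=10 even, 3≤5≤5.
N = 9·3·11 = 297
Δ = 0!·8!·2!/11! = 1/495
Racah Σ t=0..0: t=0:+1/576 = 1/576
⇒ 3j(4 1 5; 0 0 0)² = 5/99, sgn -1
Racah Σ t=0..0: t=0:+1/2880 = 1/2880
⇒ 3j(4 1 5; -2 1 1)² = 2/165, sgn +1
4πI² = N·(3j₀)²·(3jₘ)² = 2/11
I = -1·√(0.181818/4π) = -0.12028562

-0.120286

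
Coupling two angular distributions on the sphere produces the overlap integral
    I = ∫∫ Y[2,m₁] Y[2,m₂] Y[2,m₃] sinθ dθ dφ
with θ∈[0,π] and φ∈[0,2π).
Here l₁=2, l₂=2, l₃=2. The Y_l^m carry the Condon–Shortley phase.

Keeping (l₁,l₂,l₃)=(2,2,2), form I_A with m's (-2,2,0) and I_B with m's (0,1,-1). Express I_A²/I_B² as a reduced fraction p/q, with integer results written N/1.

4/1

Same 2,2,2: normalisation and zero-m 3j drop out of the ratio.
A: Δ: 2! 2! 2! / 7! → 1/630; sum: t=2:+1/8 = 1/8; 3j²(2 2 2; -2 2 0) = Δ·Π!·Σ² = 2/35  (sign +1)
B: Δ: 2! 2! 2! / 7! → 1/630; sum: t=1:−1/2 t=2:+1/4 = -1/4; 3j²(2 2 2; 0 1 -1) = Δ·Π!·Σ² = 1/70  (sign +1)
I_A²/I_B² = (2/35)/(1/70) = 4/1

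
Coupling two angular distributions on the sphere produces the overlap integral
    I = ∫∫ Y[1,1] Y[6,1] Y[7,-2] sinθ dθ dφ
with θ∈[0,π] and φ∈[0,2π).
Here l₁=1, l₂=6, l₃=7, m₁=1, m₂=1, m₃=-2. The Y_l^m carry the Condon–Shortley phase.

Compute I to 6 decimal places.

0.209937

Checks pass: Σm=0; 14 even; l₃=7∈[5,7].
(2·1+1)(2·6+1)(2·7+1) = 585
Δ: 0! 2! 12! / 15! → 1/1365
sum: t=0:+1/518400 = 1/518400
3j²(1 6 7; 0 0 0) = Δ·Π!·Σ² = 7/195  (sign -1)
sum: t=0:+1/1209600 = 1/1209600
3j²(1 6 7; 1 1 -2) = Δ·Π!·Σ² = 12/455  (sign -1)
combine: 4πI² = 585·7/195·12/455 = 36/65
take √, sign +1: I = 0.20993732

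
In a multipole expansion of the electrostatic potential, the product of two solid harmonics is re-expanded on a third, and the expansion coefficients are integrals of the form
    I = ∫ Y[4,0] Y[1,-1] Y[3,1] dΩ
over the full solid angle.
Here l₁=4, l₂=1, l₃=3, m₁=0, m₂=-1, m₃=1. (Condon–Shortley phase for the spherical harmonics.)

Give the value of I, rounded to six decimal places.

Checks pass: Σm=0; 8 even; l₃=3∈[3,5].
(2·4+1)(2·1+1)(2·3+1) = 189
Δ: 2! 6! 0! / 9! → 1/252
sum: t=1:−1/36 = -1/36
3j²(4 1 3; 0 0 0) = Δ·Π!·Σ² = 4/63  (sign +1)
sum: t=0:+1/96 = 1/96
3j²(4 1 3; 0 -1 1) = Δ·Π!·Σ² = 1/42  (sign +1)
combine: 4πI² = 189·4/63·1/42 = 2/7
take √, sign +1: I = 0.15078601

0.150786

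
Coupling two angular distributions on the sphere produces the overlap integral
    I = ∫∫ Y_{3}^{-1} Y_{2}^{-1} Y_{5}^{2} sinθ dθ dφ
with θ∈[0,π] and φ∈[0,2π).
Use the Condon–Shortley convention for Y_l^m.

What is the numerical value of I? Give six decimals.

Checks pass: Σm=0; 10 even; l₃=5∈[1,5].
(2·3+1)(2·2+1)(2·5+1) = 385
Δ: 0! 6! 4! / 11! → 1/2310
sum: t=0:+1/144 = 1/144
3j²(3 2 5; 0 0 0) = Δ·Π!·Σ² = 10/231  (sign -1)
sum: t=0:+1/288 = 1/288
3j²(3 2 5; -1 -1 2) = Δ·Π!·Σ² = 1/22  (sign -1)
combine: 4πI² = 385·10/231·1/22 = 25/33
take √, sign +1: I = 0.24553200

0.245532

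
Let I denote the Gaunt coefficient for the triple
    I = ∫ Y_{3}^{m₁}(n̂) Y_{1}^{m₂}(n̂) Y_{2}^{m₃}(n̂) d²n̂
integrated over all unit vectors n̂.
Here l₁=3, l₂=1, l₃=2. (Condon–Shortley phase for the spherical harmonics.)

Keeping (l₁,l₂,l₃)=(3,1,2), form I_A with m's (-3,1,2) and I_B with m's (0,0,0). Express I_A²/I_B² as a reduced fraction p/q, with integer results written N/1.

5/3

Shared (l₁,l₂,l₃)=(3,1,2): N and (l;000)² cancel in I_A²/I_B².
A: Δ = 2!·4!·0!/7! = 1/105; Racah Σ t=2..2: t=2:+1/48 = 1/48; ⇒ 3j(3 1 2; -3 1 2)² = 1/7, sgn +1
B: Δ = 2!·4!·0!/7! = 1/105; Racah Σ t=1..1: t=1:−1/4 = -1/4; ⇒ 3j(3 1 2; 0 0 0)² = 3/35, sgn -1
I_A²/I_B² = (1/7)/(3/35) = 5/3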